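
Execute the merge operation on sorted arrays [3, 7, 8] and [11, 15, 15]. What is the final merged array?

Merging process:

Compare 3 vs 11: take 3 from left. Merged: [3]
Compare 7 vs 11: take 7 from left. Merged: [3, 7]
Compare 8 vs 11: take 8 from left. Merged: [3, 7, 8]
Append remaining from right: [11, 15, 15]. Merged: [3, 7, 8, 11, 15, 15]

Final merged array: [3, 7, 8, 11, 15, 15]
Total comparisons: 3

The merged array is [3, 7, 8, 11, 15, 15], requiring 3 comparisons. The merge step runs in O(n) time where n is the total number of elements.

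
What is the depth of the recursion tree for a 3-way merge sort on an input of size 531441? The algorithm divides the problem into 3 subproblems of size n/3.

For divide and conquer with division factor 3:

Problem sizes at each level:
Level 0: 531441
Level 1: 177147
Level 2: 59049
Level 3: 19683
Level 4: 6561
Level 5: 2187
Level 6: 729
Level 7: 243
Level 8: 81
Level 9: 27
Level 10: 9
Level 11: 3
Level 12: 1

The root is level 0 and the size-1 base case is level 12 (the tree spans levels 0 through 12, i.e. 13 levels counting the root), so the depth is the number of divisions: log_3(531441) = 12

The recursion tree depth is log_3(531441) = 12. At each level, the problem size is divided by 3, so it takes 12 divisions to reduce to a base case of size 1. The algorithm makes 3 recursive calls at each level.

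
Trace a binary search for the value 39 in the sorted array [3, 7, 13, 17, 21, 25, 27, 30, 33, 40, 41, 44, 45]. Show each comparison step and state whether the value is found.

Binary search for 39 in [3, 7, 13, 17, 21, 25, 27, 30, 33, 40, 41, 44, 45]:

lo=0, hi=12, mid=6, arr[mid]=27 -> 27 < 39, search right half
lo=7, hi=12, mid=9, arr[mid]=40 -> 40 > 39, search left half
lo=7, hi=8, mid=7, arr[mid]=30 -> 30 < 39, search right half
lo=8, hi=8, mid=8, arr[mid]=33 -> 33 < 39, search right half
lo=9 > hi=8, target 39 not found

Binary search determines that 39 is not in the array after 4 comparisons. The search space was exhausted without finding the target.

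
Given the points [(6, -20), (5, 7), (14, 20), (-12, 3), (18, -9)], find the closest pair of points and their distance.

Computing all pairwise distances among 5 points:

d((6, -20), (5, 7)) = 27.0185
d((6, -20), (14, 20)) = 40.7922
d((6, -20), (-12, 3)) = 29.2062
d((6, -20), (18, -9)) = 16.2788
d((5, 7), (14, 20)) = 15.8114 <-- minimum
d((5, 7), (-12, 3)) = 17.4642
d((5, 7), (18, -9)) = 20.6155
d((14, 20), (-12, 3)) = 31.0644
d((14, 20), (18, -9)) = 29.2746
d((-12, 3), (18, -9)) = 32.311

Closest pair: (5, 7) and (14, 20) with distance 15.8114

The closest pair is (5, 7) and (14, 20) with Euclidean distance 15.8114. For 5 points, brute-force pairwise comparison is shown above. For large n, the divide-and-conquer algorithm (sort by x, recurse on halves, check the dividing strip) achieves O(n log n).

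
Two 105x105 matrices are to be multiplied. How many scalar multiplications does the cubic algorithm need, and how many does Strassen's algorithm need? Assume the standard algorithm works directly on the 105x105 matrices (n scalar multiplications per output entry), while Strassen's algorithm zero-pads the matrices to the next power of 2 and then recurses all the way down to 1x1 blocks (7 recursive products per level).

Matrix multiplication for 105x105 matrices:

Strassen's algorithm requires power-of-2 dimensions. Pad 105x105 to 128x128 (next power of 2).

Standard algorithm: 105^3 = 1157625 multiplications
Strassen's algorithm: 7^(log2(128)) = 7^7 = 823543 multiplications
Savings: 1157625 - 823543 = 334082 multiplications

Standard: 1157625 multiplications (105^3). Strassen: 823543 multiplications (7^7, after padding to 128x128). Strassen reduces 8 recursive multiplications to 7 at each level.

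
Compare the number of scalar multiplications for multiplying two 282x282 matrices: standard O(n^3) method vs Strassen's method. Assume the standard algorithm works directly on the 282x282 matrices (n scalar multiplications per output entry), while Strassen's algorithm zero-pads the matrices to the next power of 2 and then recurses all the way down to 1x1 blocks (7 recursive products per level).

Matrix multiplication for 282x282 matrices:

Strassen's algorithm requires power-of-2 dimensions. Pad 282x282 to 512x512 (next power of 2).

Standard algorithm: 282^3 = 22425768 multiplications
Strassen's algorithm: 7^(log2(512)) = 7^9 = 40353607 multiplications
Difference: 22425768 - 40353607 = -17927839 (Strassen uses MORE here due to padding overhead — for small or just-over-power-of-2 n, padding can outweigh the per-level savings)

Standard: 22425768 multiplications (282^3). Strassen: 40353607 multiplications (7^9, after padding to 512x512). Strassen reduces 8 recursive multiplications to 7 at each level.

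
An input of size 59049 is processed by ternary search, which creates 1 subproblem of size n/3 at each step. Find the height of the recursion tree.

For divide and conquer with division factor 3:

Problem sizes at each level:
Level 0: 59049
Level 1: 19683
Level 2: 6561
Level 3: 2187
Level 4: 729
Level 5: 243
Level 6: 81
Level 7: 27
Level 8: 9
Level 9: 3
Level 10: 1

The root is level 0 and the size-1 base case is level 10 (the tree spans levels 0 through 10, i.e. 11 levels counting the root), so the depth is the number of divisions: log_3(59049) = 10

The recursion tree depth is log_3(59049) = 10. At each level, the problem size is divided by 3, so it takes 10 divisions to reduce to a base case of size 1. The algorithm makes 1 recursive call at each level.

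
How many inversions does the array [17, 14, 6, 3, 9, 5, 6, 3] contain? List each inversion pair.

Finding inversions in [17, 14, 6, 3, 9, 5, 6, 3]:

(0, 1): arr[0]=17 > arr[1]=14
(0, 2): arr[0]=17 > arr[2]=6
(0, 3): arr[0]=17 > arr[3]=3
(0, 4): arr[0]=17 > arr[4]=9
(0, 5): arr[0]=17 > arr[5]=5
(0, 6): arr[0]=17 > arr[6]=6
(0, 7): arr[0]=17 > arr[7]=3
(1, 2): arr[1]=14 > arr[2]=6
(1, 3): arr[1]=14 > arr[3]=3
(1, 4): arr[1]=14 > arr[4]=9
(1, 5): arr[1]=14 > arr[5]=5
(1, 6): arr[1]=14 > arr[6]=6
(1, 7): arr[1]=14 > arr[7]=3
(2, 3): arr[2]=6 > arr[3]=3
(2, 5): arr[2]=6 > arr[5]=5
(2, 7): arr[2]=6 > arr[7]=3
(4, 5): arr[4]=9 > arr[5]=5
(4, 6): arr[4]=9 > arr[6]=6
(4, 7): arr[4]=9 > arr[7]=3
(5, 7): arr[5]=5 > arr[7]=3
(6, 7): arr[6]=6 > arr[7]=3

Total inversions: 21

The array has 21 inversion(s): (0,1), (0,2), (0,3), (0,4), (0,5), (0,6), (0,7), (1,2), (1,3), (1,4), (1,5), (1,6), (1,7), (2,3), (2,5), (2,7), (4,5), (4,6), (4,7), (5,7), (6,7). Each pair (i,j) satisfies i < j and arr[i] > arr[j].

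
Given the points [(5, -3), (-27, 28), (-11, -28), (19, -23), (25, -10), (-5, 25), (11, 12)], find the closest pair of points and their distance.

Computing all pairwise distances among 7 points:

d((5, -3), (-27, 28)) = 44.5533
d((5, -3), (-11, -28)) = 29.6816
d((5, -3), (19, -23)) = 24.4131
d((5, -3), (25, -10)) = 21.1896
d((5, -3), (-5, 25)) = 29.7321
d((5, -3), (11, 12)) = 16.1555
d((-27, 28), (-11, -28)) = 58.2409
d((-27, 28), (19, -23)) = 68.6804
d((-27, 28), (25, -10)) = 64.405
d((-27, 28), (-5, 25)) = 22.2036
d((-27, 28), (11, 12)) = 41.2311
d((-11, -28), (19, -23)) = 30.4138
d((-11, -28), (25, -10)) = 40.2492
d((-11, -28), (-5, 25)) = 53.3385
d((-11, -28), (11, 12)) = 45.6508
d((19, -23), (25, -10)) = 14.3178 <-- minimum
d((19, -23), (-5, 25)) = 53.6656
d((19, -23), (11, 12)) = 35.9026
d((25, -10), (-5, 25)) = 46.0977
d((25, -10), (11, 12)) = 26.0768
d((-5, 25), (11, 12)) = 20.6155

Closest pair: (19, -23) and (25, -10) with distance 14.3178

The closest pair is (19, -23) and (25, -10) with Euclidean distance 14.3178. For 7 points, brute-force pairwise comparison is shown above. For large n, the divide-and-conquer algorithm (sort by x, recurse on halves, check the dividing strip) achieves O(n log n).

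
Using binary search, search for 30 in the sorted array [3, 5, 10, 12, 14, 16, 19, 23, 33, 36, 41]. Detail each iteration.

Binary search for 30 in [3, 5, 10, 12, 14, 16, 19, 23, 33, 36, 41]:

lo=0, hi=10, mid=5, arr[mid]=16 -> 16 < 30, search right half
lo=6, hi=10, mid=8, arr[mid]=33 -> 33 > 30, search left half
lo=6, hi=7, mid=6, arr[mid]=19 -> 19 < 30, search right half
lo=7, hi=7, mid=7, arr[mid]=23 -> 23 < 30, search right half
lo=8 > hi=7, target 30 not found

Binary search determines that 30 is not in the array after 4 comparisons. The search space was exhausted without finding the target.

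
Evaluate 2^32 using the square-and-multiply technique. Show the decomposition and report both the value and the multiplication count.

Computing 2^32 by squaring (build up from 2^1; each line after the first costs one multiplication):

2^1 = 2
2^2 = (2^1)^2 = 2^2 = 4
2^4 = (2^2)^2 = 4^2 = 16
2^8 = (2^4)^2 = 16^2 = 256
2^16 = (2^8)^2 = 256^2 = 65536
2^32 = (2^16)^2 = 65536^2 = 4294967296

Result: 4294967296
Multiplications needed: 5 (5 lines after 2^1)

2^32 = 4294967296. Using exponentiation by squaring, this requires 5 multiplications. The key idea: if the exponent is even, square the half-power; if odd, multiply by the base once.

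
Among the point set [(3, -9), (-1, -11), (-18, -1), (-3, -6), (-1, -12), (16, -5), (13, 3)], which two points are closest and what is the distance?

Computing all pairwise distances among 7 points:

d((3, -9), (-1, -11)) = 4.4721
d((3, -9), (-18, -1)) = 22.4722
d((3, -9), (-3, -6)) = 6.7082
d((3, -9), (-1, -12)) = 5.0
d((3, -9), (16, -5)) = 13.6015
d((3, -9), (13, 3)) = 15.6205
d((-1, -11), (-18, -1)) = 19.7231
d((-1, -11), (-3, -6)) = 5.3852
d((-1, -11), (-1, -12)) = 1.0 <-- minimum
d((-1, -11), (16, -5)) = 18.0278
d((-1, -11), (13, 3)) = 19.799
d((-18, -1), (-3, -6)) = 15.8114
d((-18, -1), (-1, -12)) = 20.2485
d((-18, -1), (16, -5)) = 34.2345
d((-18, -1), (13, 3)) = 31.257
d((-3, -6), (-1, -12)) = 6.3246
d((-3, -6), (16, -5)) = 19.0263
d((-3, -6), (13, 3)) = 18.3576
d((-1, -12), (16, -5)) = 18.3848
d((-1, -12), (13, 3)) = 20.5183
d((16, -5), (13, 3)) = 8.544

Closest pair: (-1, -11) and (-1, -12) with distance 1.0

The closest pair is (-1, -11) and (-1, -12) with Euclidean distance 1.0. For 7 points, brute-force pairwise comparison is shown above. For large n, the divide-and-conquer algorithm (sort by x, recurse on halves, check the dividing strip) achieves O(n log n).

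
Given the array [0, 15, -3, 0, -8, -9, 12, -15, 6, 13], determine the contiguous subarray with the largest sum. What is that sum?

Using Kadane's algorithm on [0, 15, -3, 0, -8, -9, 12, -15, 6, 13]:

Scanning through the array:
Position 1 (value 15): max_ending_here = 15, max_so_far = 15
Position 2 (value -3): max_ending_here = 12, max_so_far = 15
Position 3 (value 0): max_ending_here = 12, max_so_far = 15
Position 4 (value -8): max_ending_here = 4, max_so_far = 15
Position 5 (value -9): max_ending_here = -5, max_so_far = 15
Position 6 (value 12): max_ending_here = 12, max_so_far = 15
Position 7 (value -15): max_ending_here = -3, max_so_far = 15
Position 8 (value 6): max_ending_here = 6, max_so_far = 15
Position 9 (value 13): max_ending_here = 19, max_so_far = 19

Maximum subarray: [6, 13]
Maximum sum: 19

The maximum subarray is [6, 13] with sum 19. This subarray runs from index 8 to index 9.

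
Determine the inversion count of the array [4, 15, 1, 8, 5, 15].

Finding inversions in [4, 15, 1, 8, 5, 15]:

(0, 2): arr[0]=4 > arr[2]=1
(1, 2): arr[1]=15 > arr[2]=1
(1, 3): arr[1]=15 > arr[3]=8
(1, 4): arr[1]=15 > arr[4]=5
(3, 4): arr[3]=8 > arr[4]=5

Total inversions: 5

The array has 5 inversion(s): (0,2), (1,2), (1,3), (1,4), (3,4). Each pair (i,j) satisfies i < j and arr[i] > arr[j].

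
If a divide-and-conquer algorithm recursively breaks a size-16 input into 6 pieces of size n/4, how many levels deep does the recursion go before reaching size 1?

For divide and conquer with division factor 4:

Problem sizes at each level:
Level 0: 16
Level 1: 4
Level 2: 1

The root is level 0 and the size-1 base case is level 2 (the tree spans levels 0 through 2, i.e. 3 levels counting the root), so the depth is the number of divisions: log_4(16) = 2

The recursion tree depth is log_4(16) = 2. At each level, the problem size is divided by 4, so it takes 2 divisions to reduce to a base case of size 1. The algorithm makes 6 recursive calls at each level.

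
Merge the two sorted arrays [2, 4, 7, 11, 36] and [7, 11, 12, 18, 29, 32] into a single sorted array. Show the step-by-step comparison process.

Merging process:

Compare 2 vs 7: take 2 from left. Merged: [2]
Compare 4 vs 7: take 4 from left. Merged: [2, 4]
Compare 7 vs 7: take 7 from left. Merged: [2, 4, 7]
Compare 11 vs 7: take 7 from right. Merged: [2, 4, 7, 7]
Compare 11 vs 11: take 11 from left. Merged: [2, 4, 7, 7, 11]
Compare 36 vs 11: take 11 from right. Merged: [2, 4, 7, 7, 11, 11]
Compare 36 vs 12: take 12 from right. Merged: [2, 4, 7, 7, 11, 11, 12]
Compare 36 vs 18: take 18 from right. Merged: [2, 4, 7, 7, 11, 11, 12, 18]
Compare 36 vs 29: take 29 from right. Merged: [2, 4, 7, 7, 11, 11, 12, 18, 29]
Compare 36 vs 32: take 32 from right. Merged: [2, 4, 7, 7, 11, 11, 12, 18, 29, 32]
Append remaining from left: [36]. Merged: [2, 4, 7, 7, 11, 11, 12, 18, 29, 32, 36]

Final merged array: [2, 4, 7, 7, 11, 11, 12, 18, 29, 32, 36]
Total comparisons: 10

The merged array is [2, 4, 7, 7, 11, 11, 12, 18, 29, 32, 36], requiring 10 comparisons. The merge step runs in O(n) time where n is the total number of elements.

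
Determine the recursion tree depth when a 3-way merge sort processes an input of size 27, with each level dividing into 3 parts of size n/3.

For divide and conquer with division factor 3:

Problem sizes at each level:
Level 0: 27
Level 1: 9
Level 2: 3
Level 3: 1

The root is level 0 and the size-1 base case is level 3 (the tree spans levels 0 through 3, i.e. 4 levels counting the root), so the depth is the number of divisions: log_3(27) = 3

The recursion tree depth is log_3(27) = 3. At each level, the problem size is divided by 3, so it takes 3 divisions to reduce to a base case of size 1. The algorithm makes 3 recursive calls at each level.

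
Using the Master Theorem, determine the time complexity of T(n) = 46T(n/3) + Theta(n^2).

Master Theorem for T(n) = 46T(n/3) + O(n^2):

a = 46, b = 3, c = 2
log_b(a) = log_3(46) = 3.4850

Case 1: c = 2 < log_3(46) = 3.4850
T(n) = O(n^(log_3 46))

For T(n) = 46T(n/3) + O(n^2): log_3(46) = 3.4850. This is Case 1 of the Master Theorem (c < log_b(a), work dominated by leaves), giving O(n^(log_3 46)).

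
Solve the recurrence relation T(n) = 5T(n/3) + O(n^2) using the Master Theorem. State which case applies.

Master Theorem for T(n) = 5T(n/3) + O(n^2):

a = 5, b = 3, c = 2
log_b(a) = log_3(5) = 1.4650

Case 3: c = 2 > log_3(5) = 1.4650
T(n) = O(n^2) = O(n^2)

For T(n) = 5T(n/3) + O(n^2): log_3(5) = 1.4650. This is Case 3 of the Master Theorem (c > log_b(a), work dominated by root), giving O(n^2).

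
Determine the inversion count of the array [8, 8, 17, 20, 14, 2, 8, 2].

Finding inversions in [8, 8, 17, 20, 14, 2, 8, 2]:

(0, 5): arr[0]=8 > arr[5]=2
(0, 7): arr[0]=8 > arr[7]=2
(1, 5): arr[1]=8 > arr[5]=2
(1, 7): arr[1]=8 > arr[7]=2
(2, 4): arr[2]=17 > arr[4]=14
(2, 5): arr[2]=17 > arr[5]=2
(2, 6): arr[2]=17 > arr[6]=8
(2, 7): arr[2]=17 > arr[7]=2
(3, 4): arr[3]=20 > arr[4]=14
(3, 5): arr[3]=20 > arr[5]=2
(3, 6): arr[3]=20 > arr[6]=8
(3, 7): arr[3]=20 > arr[7]=2
(4, 5): arr[4]=14 > arr[5]=2
(4, 6): arr[4]=14 > arr[6]=8
(4, 7): arr[4]=14 > arr[7]=2
(6, 7): arr[6]=8 > arr[7]=2

Total inversions: 16

The array has 16 inversion(s): (0,5), (0,7), (1,5), (1,7), (2,4), (2,5), (2,6), (2,7), (3,4), (3,5), (3,6), (3,7), (4,5), (4,6), (4,7), (6,7). Each pair (i,j) satisfies i < j and arr[i] > arr[j].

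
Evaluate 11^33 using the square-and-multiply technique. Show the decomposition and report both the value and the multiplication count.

Computing 11^33 by squaring (build up from 11^1; each line after the first costs one multiplication):

11^1 = 11
11^2 = (11^1)^2 = 11^2 = 121
11^4 = (11^2)^2 = 121^2 = 14641
11^8 = (11^4)^2 = 14641^2 = 214358881
11^16 = (11^8)^2 = 214358881^2 = 45949729863572161
11^32 = (11^16)^2 = 45949729863572161^2 = 2111377674535255285545615254209921
11^33 = 11 * 11^32 = 11 * 2111377674535255285545615254209921 = 23225154419887808141001767796309131

Result: 23225154419887808141001767796309131
Multiplications needed: 6 (6 lines after 11^1)

11^33 = 23225154419887808141001767796309131. Using exponentiation by squaring, this requires 6 multiplications. The key idea: if the exponent is even, square the half-power; if odd, multiply by the base once.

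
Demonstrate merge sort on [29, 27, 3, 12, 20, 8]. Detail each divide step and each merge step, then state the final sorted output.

Merge sort trace:

Split: [29, 27, 3, 12, 20, 8] -> [29, 27, 3] and [12, 20, 8]
  Split: [29, 27, 3] -> [29] and [27, 3]
    Split: [27, 3] -> [27] and [3]
    Merge: [27] + [3] -> [3, 27]
  Merge: [29] + [3, 27] -> [3, 27, 29]
  Split: [12, 20, 8] -> [12] and [20, 8]
    Split: [20, 8] -> [20] and [8]
    Merge: [20] + [8] -> [8, 20]
  Merge: [12] + [8, 20] -> [8, 12, 20]
Merge: [3, 27, 29] + [8, 12, 20] -> [3, 8, 12, 20, 27, 29]

Final sorted array: [3, 8, 12, 20, 27, 29]

The merge sort proceeds by recursively splitting the array and merging sorted halves.
After all merges, the sorted array is [3, 8, 12, 20, 27, 29].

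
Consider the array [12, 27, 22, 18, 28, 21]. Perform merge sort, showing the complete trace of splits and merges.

Merge sort trace:

Split: [12, 27, 22, 18, 28, 21] -> [12, 27, 22] and [18, 28, 21]
  Split: [12, 27, 22] -> [12] and [27, 22]
    Split: [27, 22] -> [27] and [22]
    Merge: [27] + [22] -> [22, 27]
  Merge: [12] + [22, 27] -> [12, 22, 27]
  Split: [18, 28, 21] -> [18] and [28, 21]
    Split: [28, 21] -> [28] and [21]
    Merge: [28] + [21] -> [21, 28]
  Merge: [18] + [21, 28] -> [18, 21, 28]
Merge: [12, 22, 27] + [18, 21, 28] -> [12, 18, 21, 22, 27, 28]

Final sorted array: [12, 18, 21, 22, 27, 28]

The merge sort proceeds by recursively splitting the array and merging sorted halves.
After all merges, the sorted array is [12, 18, 21, 22, 27, 28].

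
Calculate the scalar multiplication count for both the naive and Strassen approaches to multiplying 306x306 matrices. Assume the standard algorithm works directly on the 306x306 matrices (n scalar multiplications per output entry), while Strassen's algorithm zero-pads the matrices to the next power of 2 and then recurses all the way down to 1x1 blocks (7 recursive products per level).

Matrix multiplication for 306x306 matrices:

Strassen's algorithm requires power-of-2 dimensions. Pad 306x306 to 512x512 (next power of 2).

Standard algorithm: 306^3 = 28652616 multiplications
Strassen's algorithm: 7^(log2(512)) = 7^9 = 40353607 multiplications
Difference: 28652616 - 40353607 = -11700991 (Strassen uses MORE here due to padding overhead — for small or just-over-power-of-2 n, padding can outweigh the per-level savings)

Standard: 28652616 multiplications (306^3). Strassen: 40353607 multiplications (7^9, after padding to 512x512). Strassen reduces 8 recursive multiplications to 7 at each level.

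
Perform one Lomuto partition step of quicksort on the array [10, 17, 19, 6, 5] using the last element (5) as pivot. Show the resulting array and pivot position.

Lomuto partition with pivot = 5:

Initial array: [10, 17, 19, 6, 5]

arr[0]=10 > 5: no swap
arr[1]=17 > 5: no swap
arr[2]=19 > 5: no swap
arr[3]=6 > 5: no swap

Place pivot at position 0: [5, 17, 19, 6, 10]
Pivot position: 0

After partitioning with pivot 5, the array becomes [5, 17, 19, 6, 10]. The pivot is placed at index 0. All elements to the left of the pivot are <= 5, and all elements to the right are > 5.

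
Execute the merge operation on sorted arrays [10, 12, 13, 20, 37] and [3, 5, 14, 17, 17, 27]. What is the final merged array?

Merging process:

Compare 10 vs 3: take 3 from right. Merged: [3]
Compare 10 vs 5: take 5 from right. Merged: [3, 5]
Compare 10 vs 14: take 10 from left. Merged: [3, 5, 10]
Compare 12 vs 14: take 12 from left. Merged: [3, 5, 10, 12]
Compare 13 vs 14: take 13 from left. Merged: [3, 5, 10, 12, 13]
Compare 20 vs 14: take 14 from right. Merged: [3, 5, 10, 12, 13, 14]
Compare 20 vs 17: take 17 from right. Merged: [3, 5, 10, 12, 13, 14, 17]
Compare 20 vs 17: take 17 from right. Merged: [3, 5, 10, 12, 13, 14, 17, 17]
Compare 20 vs 27: take 20 from left. Merged: [3, 5, 10, 12, 13, 14, 17, 17, 20]
Compare 37 vs 27: take 27 from right. Merged: [3, 5, 10, 12, 13, 14, 17, 17, 20, 27]
Append remaining from left: [37]. Merged: [3, 5, 10, 12, 13, 14, 17, 17, 20, 27, 37]

Final merged array: [3, 5, 10, 12, 13, 14, 17, 17, 20, 27, 37]
Total comparisons: 10

The merged array is [3, 5, 10, 12, 13, 14, 17, 17, 20, 27, 37], requiring 10 comparisons. The merge step runs in O(n) time where n is the total number of elements.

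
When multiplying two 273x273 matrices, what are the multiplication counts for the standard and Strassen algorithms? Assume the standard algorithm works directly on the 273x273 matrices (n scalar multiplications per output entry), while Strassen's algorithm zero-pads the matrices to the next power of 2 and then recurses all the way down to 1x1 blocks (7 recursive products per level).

Matrix multiplication for 273x273 matrices:

Strassen's algorithm requires power-of-2 dimensions. Pad 273x273 to 512x512 (next power of 2).

Standard algorithm: 273^3 = 20346417 multiplications
Strassen's algorithm: 7^(log2(512)) = 7^9 = 40353607 multiplications
Difference: 20346417 - 40353607 = -20007190 (Strassen uses MORE here due to padding overhead — for small or just-over-power-of-2 n, padding can outweigh the per-level savings)

Standard: 20346417 multiplications (273^3). Strassen: 40353607 multiplications (7^9, after padding to 512x512). Strassen reduces 8 recursive multiplications to 7 at each level.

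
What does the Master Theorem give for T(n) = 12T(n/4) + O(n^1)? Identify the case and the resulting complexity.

Master Theorem for T(n) = 12T(n/4) + O(n^1):

a = 12, b = 4, c = 1
log_b(a) = log_4(12) = 1.7925

Case 1: c = 1 < log_4(12) = 1.7925
T(n) = O(n^(log_4 12))

For T(n) = 12T(n/4) + O(n^1): log_4(12) = 1.7925. This is Case 1 of the Master Theorem (c < log_b(a), work dominated by leaves), giving O(n^(log_4 12)).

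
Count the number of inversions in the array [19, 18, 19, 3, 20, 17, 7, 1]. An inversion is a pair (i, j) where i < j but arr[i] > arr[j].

Finding inversions in [19, 18, 19, 3, 20, 17, 7, 1]:

(0, 1): arr[0]=19 > arr[1]=18
(0, 3): arr[0]=19 > arr[3]=3
(0, 5): arr[0]=19 > arr[5]=17
(0, 6): arr[0]=19 > arr[6]=7
(0, 7): arr[0]=19 > arr[7]=1
(1, 3): arr[1]=18 > arr[3]=3
(1, 5): arr[1]=18 > arr[5]=17
(1, 6): arr[1]=18 > arr[6]=7
(1, 7): arr[1]=18 > arr[7]=1
(2, 3): arr[2]=19 > arr[3]=3
(2, 5): arr[2]=19 > arr[5]=17
(2, 6): arr[2]=19 > arr[6]=7
(2, 7): arr[2]=19 > arr[7]=1
(3, 7): arr[3]=3 > arr[7]=1
(4, 5): arr[4]=20 > arr[5]=17
(4, 6): arr[4]=20 > arr[6]=7
(4, 7): arr[4]=20 > arr[7]=1
(5, 6): arr[5]=17 > arr[6]=7
(5, 7): arr[5]=17 > arr[7]=1
(6, 7): arr[6]=7 > arr[7]=1

Total inversions: 20

The array has 20 inversion(s): (0,1), (0,3), (0,5), (0,6), (0,7), (1,3), (1,5), (1,6), (1,7), (2,3), (2,5), (2,6), (2,7), (3,7), (4,5), (4,6), (4,7), (5,6), (5,7), (6,7). Each pair (i,j) satisfies i < j and arr[i] > arr[j].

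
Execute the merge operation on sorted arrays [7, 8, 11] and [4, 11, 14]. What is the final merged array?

Merging process:

Compare 7 vs 4: take 4 from right. Merged: [4]
Compare 7 vs 11: take 7 from left. Merged: [4, 7]
Compare 8 vs 11: take 8 from left. Merged: [4, 7, 8]
Compare 11 vs 11: take 11 from left. Merged: [4, 7, 8, 11]
Append remaining from right: [11, 14]. Merged: [4, 7, 8, 11, 11, 14]

Final merged array: [4, 7, 8, 11, 11, 14]
Total comparisons: 4

The merged array is [4, 7, 8, 11, 11, 14], requiring 4 comparisons. The merge step runs in O(n) time where n is the total number of elements.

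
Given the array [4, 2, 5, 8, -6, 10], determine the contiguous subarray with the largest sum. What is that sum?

Using Kadane's algorithm on [4, 2, 5, 8, -6, 10]:

Scanning through the array:
Position 1 (value 2): max_ending_here = 6, max_so_far = 6
Position 2 (value 5): max_ending_here = 11, max_so_far = 11
Position 3 (value 8): max_ending_here = 19, max_so_far = 19
Position 4 (value -6): max_ending_here = 13, max_so_far = 19
Position 5 (value 10): max_ending_here = 23, max_so_far = 23

Maximum subarray: [4, 2, 5, 8, -6, 10]
Maximum sum: 23

The maximum subarray is [4, 2, 5, 8, -6, 10] with sum 23. This subarray runs from index 0 to index 5.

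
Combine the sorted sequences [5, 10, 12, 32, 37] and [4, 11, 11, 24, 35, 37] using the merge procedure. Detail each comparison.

Merging process:

Compare 5 vs 4: take 4 from right. Merged: [4]
Compare 5 vs 11: take 5 from left. Merged: [4, 5]
Compare 10 vs 11: take 10 from left. Merged: [4, 5, 10]
Compare 12 vs 11: take 11 from right. Merged: [4, 5, 10, 11]
Compare 12 vs 11: take 11 from right. Merged: [4, 5, 10, 11, 11]
Compare 12 vs 24: take 12 from left. Merged: [4, 5, 10, 11, 11, 12]
Compare 32 vs 24: take 24 from right. Merged: [4, 5, 10, 11, 11, 12, 24]
Compare 32 vs 35: take 32 from left. Merged: [4, 5, 10, 11, 11, 12, 24, 32]
Compare 37 vs 35: take 35 from right. Merged: [4, 5, 10, 11, 11, 12, 24, 32, 35]
Compare 37 vs 37: take 37 from left. Merged: [4, 5, 10, 11, 11, 12, 24, 32, 35, 37]
Append remaining from right: [37]. Merged: [4, 5, 10, 11, 11, 12, 24, 32, 35, 37, 37]

Final merged array: [4, 5, 10, 11, 11, 12, 24, 32, 35, 37, 37]
Total comparisons: 10

The merged array is [4, 5, 10, 11, 11, 12, 24, 32, 35, 37, 37], requiring 10 comparisons. The merge step runs in O(n) time where n is the total number of elements.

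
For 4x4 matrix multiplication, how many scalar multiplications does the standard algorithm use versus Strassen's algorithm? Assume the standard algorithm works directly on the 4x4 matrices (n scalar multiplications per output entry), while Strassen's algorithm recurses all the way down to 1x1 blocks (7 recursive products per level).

Matrix multiplication for 4x4 matrices:

Standard algorithm: 4^3 = 64 multiplications
Strassen's algorithm: 7^(log2(4)) = 7^2 = 49 multiplications
Savings: 64 - 49 = 15 multiplications

Standard: 64 multiplications (4^3). Strassen: 49 multiplications (7^2). Strassen reduces 8 recursive multiplications to 7 at each level.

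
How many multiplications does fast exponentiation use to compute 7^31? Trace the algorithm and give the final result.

Computing 7^31 by squaring (build up from 7^1; each line after the first costs one multiplication):

7^1 = 7
7^2 = (7^1)^2 = 7^2 = 49
7^3 = 7 * 7^2 = 7 * 49 = 343
7^6 = (7^3)^2 = 343^2 = 117649
7^7 = 7 * 7^6 = 7 * 117649 = 823543
7^14 = (7^7)^2 = 823543^2 = 678223072849
7^15 = 7 * 7^14 = 7 * 678223072849 = 4747561509943
7^30 = (7^15)^2 = 4747561509943^2 = 22539340290692258087863249
7^31 = 7 * 7^30 = 7 * 22539340290692258087863249 = 157775382034845806615042743

Result: 157775382034845806615042743
Multiplications needed: 8 (8 lines after 7^1)

7^31 = 157775382034845806615042743. Using exponentiation by squaring, this requires 8 multiplications. The key idea: if the exponent is even, square the half-power; if odd, multiply by the base once.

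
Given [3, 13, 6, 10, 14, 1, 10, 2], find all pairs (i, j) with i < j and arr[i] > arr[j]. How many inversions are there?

Finding inversions in [3, 13, 6, 10, 14, 1, 10, 2]:

(0, 5): arr[0]=3 > arr[5]=1
(0, 7): arr[0]=3 > arr[7]=2
(1, 2): arr[1]=13 > arr[2]=6
(1, 3): arr[1]=13 > arr[3]=10
(1, 5): arr[1]=13 > arr[5]=1
(1, 6): arr[1]=13 > arr[6]=10
(1, 7): arr[1]=13 > arr[7]=2
(2, 5): arr[2]=6 > arr[5]=1
(2, 7): arr[2]=6 > arr[7]=2
(3, 5): arr[3]=10 > arr[5]=1
(3, 7): arr[3]=10 > arr[7]=2
(4, 5): arr[4]=14 > arr[5]=1
(4, 6): arr[4]=14 > arr[6]=10
(4, 7): arr[4]=14 > arr[7]=2
(6, 7): arr[6]=10 > arr[7]=2

Total inversions: 15

The array has 15 inversion(s): (0,5), (0,7), (1,2), (1,3), (1,5), (1,6), (1,7), (2,5), (2,7), (3,5), (3,7), (4,5), (4,6), (4,7), (6,7). Each pair (i,j) satisfies i < j and arr[i] > arr[j].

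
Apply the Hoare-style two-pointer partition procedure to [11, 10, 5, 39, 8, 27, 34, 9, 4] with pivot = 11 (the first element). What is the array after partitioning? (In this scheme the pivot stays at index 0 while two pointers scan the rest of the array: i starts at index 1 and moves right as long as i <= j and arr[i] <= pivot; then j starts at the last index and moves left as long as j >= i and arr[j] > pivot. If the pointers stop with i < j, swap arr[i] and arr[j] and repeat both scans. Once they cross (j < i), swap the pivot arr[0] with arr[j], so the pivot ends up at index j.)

Hoare-style two-pointer partition with pivot = 11:

Initial array: [11, 10, 5, 39, 8, 27, 34, 9, 4]

Pointers start at i = 1, j = 8.
i stops at index 3 (arr[3]=39 > 11), j stops at index 8 (arr[8]=4 <= 11): swap arr[3] and arr[8], array becomes [11, 10, 5, 4, 8, 27, 34, 9, 39]
i stops at index 5 (arr[5]=27 > 11), j stops at index 7 (arr[7]=9 <= 11): swap arr[5] and arr[7], array becomes [11, 10, 5, 4, 8, 9, 34, 27, 39]
i ends at 6, j ends at 5: the pointers have crossed (j < i), so scanning stops.

Swap pivot arr[0] with arr[5] to place pivot at position 5: [9, 10, 5, 4, 8, 11, 34, 27, 39]
Pivot position: 5

After partitioning with pivot 11, the array becomes [9, 10, 5, 4, 8, 11, 34, 27, 39]. The pivot is placed at index 5. All elements to the left of the pivot are <= 11, and all elements to the right are > 11.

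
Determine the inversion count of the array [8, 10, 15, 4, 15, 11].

Finding inversions in [8, 10, 15, 4, 15, 11]:

(0, 3): arr[0]=8 > arr[3]=4
(1, 3): arr[1]=10 > arr[3]=4
(2, 3): arr[2]=15 > arr[3]=4
(2, 5): arr[2]=15 > arr[5]=11
(4, 5): arr[4]=15 > arr[5]=11

Total inversions: 5

The array has 5 inversion(s): (0,3), (1,3), (2,3), (2,5), (4,5). Each pair (i,j) satisfies i < j and arr[i] > arr[j].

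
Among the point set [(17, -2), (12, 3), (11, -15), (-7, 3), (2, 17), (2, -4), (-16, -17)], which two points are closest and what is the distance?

Computing all pairwise distances among 7 points:

d((17, -2), (12, 3)) = 7.0711 <-- minimum
d((17, -2), (11, -15)) = 14.3178
d((17, -2), (-7, 3)) = 24.5153
d((17, -2), (2, 17)) = 24.2074
d((17, -2), (2, -4)) = 15.1327
d((17, -2), (-16, -17)) = 36.2491
d((12, 3), (11, -15)) = 18.0278
d((12, 3), (-7, 3)) = 19.0
d((12, 3), (2, 17)) = 17.2047
d((12, 3), (2, -4)) = 12.2066
d((12, 3), (-16, -17)) = 34.4093
d((11, -15), (-7, 3)) = 25.4558
d((11, -15), (2, 17)) = 33.2415
d((11, -15), (2, -4)) = 14.2127
d((11, -15), (-16, -17)) = 27.074
d((-7, 3), (2, 17)) = 16.6433
d((-7, 3), (2, -4)) = 11.4018
d((-7, 3), (-16, -17)) = 21.9317
d((2, 17), (2, -4)) = 21.0
d((2, 17), (-16, -17)) = 38.4708
d((2, -4), (-16, -17)) = 22.2036

Closest pair: (17, -2) and (12, 3) with distance 7.0711

The closest pair is (17, -2) and (12, 3) with Euclidean distance 7.0711. For 7 points, brute-force pairwise comparison is shown above. For large n, the divide-and-conquer algorithm (sort by x, recurse on halves, check the dividing strip) achieves O(n log n).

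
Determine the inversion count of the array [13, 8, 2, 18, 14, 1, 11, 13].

Finding inversions in [13, 8, 2, 18, 14, 1, 11, 13]:

(0, 1): arr[0]=13 > arr[1]=8
(0, 2): arr[0]=13 > arr[2]=2
(0, 5): arr[0]=13 > arr[5]=1
(0, 6): arr[0]=13 > arr[6]=11
(1, 2): arr[1]=8 > arr[2]=2
(1, 5): arr[1]=8 > arr[5]=1
(2, 5): arr[2]=2 > arr[5]=1
(3, 4): arr[3]=18 > arr[4]=14
(3, 5): arr[3]=18 > arr[5]=1
(3, 6): arr[3]=18 > arr[6]=11
(3, 7): arr[3]=18 > arr[7]=13
(4, 5): arr[4]=14 > arr[5]=1
(4, 6): arr[4]=14 > arr[6]=11
(4, 7): arr[4]=14 > arr[7]=13

Total inversions: 14

The array has 14 inversion(s): (0,1), (0,2), (0,5), (0,6), (1,2), (1,5), (2,5), (3,4), (3,5), (3,6), (3,7), (4,5), (4,6), (4,7). Each pair (i,j) satisfies i < j and arr[i] > arr[j].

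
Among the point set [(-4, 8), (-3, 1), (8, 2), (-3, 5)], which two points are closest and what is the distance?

Computing all pairwise distances among 4 points:

d((-4, 8), (-3, 1)) = 7.0711
d((-4, 8), (8, 2)) = 13.4164
d((-4, 8), (-3, 5)) = 3.1623 <-- minimum
d((-3, 1), (8, 2)) = 11.0454
d((-3, 1), (-3, 5)) = 4.0
d((8, 2), (-3, 5)) = 11.4018

Closest pair: (-4, 8) and (-3, 5) with distance 3.1623

The closest pair is (-4, 8) and (-3, 5) with Euclidean distance 3.1623. For 4 points, brute-force pairwise comparison is shown above. For large n, the divide-and-conquer algorithm (sort by x, recurse on halves, check the dividing strip) achieves O(n log n).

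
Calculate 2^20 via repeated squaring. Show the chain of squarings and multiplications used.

Computing 2^20 by squaring (build up from 2^1; each line after the first costs one multiplication):

2^1 = 2
2^2 = (2^1)^2 = 2^2 = 4
2^4 = (2^2)^2 = 4^2 = 16
2^5 = 2 * 2^4 = 2 * 16 = 32
2^10 = (2^5)^2 = 32^2 = 1024
2^20 = (2^10)^2 = 1024^2 = 1048576

Result: 1048576
Multiplications needed: 5 (5 lines after 2^1)

2^20 = 1048576. Using exponentiation by squaring, this requires 5 multiplications. The key idea: if the exponent is even, square the half-power; if odd, multiply by the base once.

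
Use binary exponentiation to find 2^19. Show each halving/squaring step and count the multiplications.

Computing 2^19 by squaring (build up from 2^1; each line after the first costs one multiplication):

2^1 = 2
2^2 = (2^1)^2 = 2^2 = 4
2^4 = (2^2)^2 = 4^2 = 16
2^8 = (2^4)^2 = 16^2 = 256
2^9 = 2 * 2^8 = 2 * 256 = 512
2^18 = (2^9)^2 = 512^2 = 262144
2^19 = 2 * 2^18 = 2 * 262144 = 524288

Result: 524288
Multiplications needed: 6 (6 lines after 2^1)

2^19 = 524288. Using exponentiation by squaring, this requires 6 multiplications. The key idea: if the exponent is even, square the half-power; if odd, multiply by the base once.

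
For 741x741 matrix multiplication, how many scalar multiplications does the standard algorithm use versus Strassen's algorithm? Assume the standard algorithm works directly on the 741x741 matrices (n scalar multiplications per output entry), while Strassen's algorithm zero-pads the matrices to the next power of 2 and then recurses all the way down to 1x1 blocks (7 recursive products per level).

Matrix multiplication for 741x741 matrices:

Strassen's algorithm requires power-of-2 dimensions. Pad 741x741 to 1024x1024 (next power of 2).

Standard algorithm: 741^3 = 406869021 multiplications
Strassen's algorithm: 7^(log2(1024)) = 7^10 = 282475249 multiplications
Savings: 406869021 - 282475249 = 124393772 multiplications

Standard: 406869021 multiplications (741^3). Strassen: 282475249 multiplications (7^10, after padding to 1024x1024). Strassen reduces 8 recursive multiplications to 7 at each level.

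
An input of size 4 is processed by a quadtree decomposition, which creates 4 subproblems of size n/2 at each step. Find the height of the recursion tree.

For divide and conquer with division factor 2:

Problem sizes at each level:
Level 0: 4
Level 1: 2
Level 2: 1

The root is level 0 and the size-1 base case is level 2 (the tree spans levels 0 through 2, i.e. 3 levels counting the root), so the depth is the number of divisions: log_2(4) = 2

The recursion tree depth is log_2(4) = 2. At each level, the problem size is divided by 2, so it takes 2 divisions to reduce to a base case of size 1. The algorithm makes 4 recursive calls at each level.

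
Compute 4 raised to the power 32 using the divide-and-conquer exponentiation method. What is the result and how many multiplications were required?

Computing 4^32 by squaring (build up from 4^1; each line after the first costs one multiplication):

4^1 = 4
4^2 = (4^1)^2 = 4^2 = 16
4^4 = (4^2)^2 = 16^2 = 256
4^8 = (4^4)^2 = 256^2 = 65536
4^16 = (4^8)^2 = 65536^2 = 4294967296
4^32 = (4^16)^2 = 4294967296^2 = 18446744073709551616

Result: 18446744073709551616
Multiplications needed: 5 (5 lines after 4^1)

4^32 = 18446744073709551616. Using exponentiation by squaring, this requires 5 multiplications. The key idea: if the exponent is even, square the half-power; if odd, multiply by the base once.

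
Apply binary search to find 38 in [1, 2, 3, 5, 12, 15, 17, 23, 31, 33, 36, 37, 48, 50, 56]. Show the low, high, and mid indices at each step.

Binary search for 38 in [1, 2, 3, 5, 12, 15, 17, 23, 31, 33, 36, 37, 48, 50, 56]:

lo=0, hi=14, mid=7, arr[mid]=23 -> 23 < 38, search right half
lo=8, hi=14, mid=11, arr[mid]=37 -> 37 < 38, search right half
lo=12, hi=14, mid=13, arr[mid]=50 -> 50 > 38, search left half
lo=12, hi=12, mid=12, arr[mid]=48 -> 48 > 38, search left half
lo=12 > hi=11, target 38 not found

Binary search determines that 38 is not in the array after 4 comparisons. The search space was exhausted without finding the target.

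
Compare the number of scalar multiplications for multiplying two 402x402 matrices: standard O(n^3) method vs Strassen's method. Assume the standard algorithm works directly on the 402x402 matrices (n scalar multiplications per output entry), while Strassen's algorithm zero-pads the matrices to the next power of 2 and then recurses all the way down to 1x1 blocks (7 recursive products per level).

Matrix multiplication for 402x402 matrices:

Strassen's algorithm requires power-of-2 dimensions. Pad 402x402 to 512x512 (next power of 2).

Standard algorithm: 402^3 = 64964808 multiplications
Strassen's algorithm: 7^(log2(512)) = 7^9 = 40353607 multiplications
Savings: 64964808 - 40353607 = 24611201 multiplications

Standard: 64964808 multiplications (402^3). Strassen: 40353607 multiplications (7^9, after padding to 512x512). Strassen reduces 8 recursive multiplications to 7 at each level.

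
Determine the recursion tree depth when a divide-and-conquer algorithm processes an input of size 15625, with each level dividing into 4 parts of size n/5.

For divide and conquer with division factor 5:

Problem sizes at each level:
Level 0: 15625
Level 1: 3125
Level 2: 625
Level 3: 125
Level 4: 25
Level 5: 5
Level 6: 1

The root is level 0 and the size-1 base case is level 6 (the tree spans levels 0 through 6, i.e. 7 levels counting the root), so the depth is the number of divisions: log_5(15625) = 6

The recursion tree depth is log_5(15625) = 6. At each level, the problem size is divided by 5, so it takes 6 divisions to reduce to a base case of size 1. The algorithm makes 4 recursive calls at each level.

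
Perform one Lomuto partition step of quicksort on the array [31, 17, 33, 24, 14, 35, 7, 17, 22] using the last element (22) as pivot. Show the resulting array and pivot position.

Lomuto partition with pivot = 22:

Initial array: [31, 17, 33, 24, 14, 35, 7, 17, 22]

arr[0]=31 > 22: no swap
arr[1]=17 <= 22: swap with position 0, array becomes [17, 31, 33, 24, 14, 35, 7, 17, 22]
arr[2]=33 > 22: no swap
arr[3]=24 > 22: no swap
arr[4]=14 <= 22: swap with position 1, array becomes [17, 14, 33, 24, 31, 35, 7, 17, 22]
arr[5]=35 > 22: no swap
arr[6]=7 <= 22: swap with position 2, array becomes [17, 14, 7, 24, 31, 35, 33, 17, 22]
arr[7]=17 <= 22: swap with position 3, array becomes [17, 14, 7, 17, 31, 35, 33, 24, 22]

Place pivot at position 4: [17, 14, 7, 17, 22, 35, 33, 24, 31]
Pivot position: 4

After partitioning with pivot 22, the array becomes [17, 14, 7, 17, 22, 35, 33, 24, 31]. The pivot is placed at index 4. All elements to the left of the pivot are <= 22, and all elements to the right are > 22.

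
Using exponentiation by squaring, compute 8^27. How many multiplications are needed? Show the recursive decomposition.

Computing 8^27 by squaring (build up from 8^1; each line after the first costs one multiplication):

8^1 = 8
8^2 = (8^1)^2 = 8^2 = 64
8^3 = 8 * 8^2 = 8 * 64 = 512
8^6 = (8^3)^2 = 512^2 = 262144
8^12 = (8^6)^2 = 262144^2 = 68719476736
8^13 = 8 * 8^12 = 8 * 68719476736 = 549755813888
8^26 = (8^13)^2 = 549755813888^2 = 302231454903657293676544
8^27 = 8 * 8^26 = 8 * 302231454903657293676544 = 2417851639229258349412352

Result: 2417851639229258349412352
Multiplications needed: 7 (7 lines after 8^1)

8^27 = 2417851639229258349412352. Using exponentiation by squaring, this requires 7 multiplications. The key idea: if the exponent is even, square the half-power; if odd, multiply by the base once.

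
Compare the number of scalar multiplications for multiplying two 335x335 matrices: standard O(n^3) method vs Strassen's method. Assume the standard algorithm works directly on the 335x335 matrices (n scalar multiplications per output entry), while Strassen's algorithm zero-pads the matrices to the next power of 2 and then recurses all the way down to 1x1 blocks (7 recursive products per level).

Matrix multiplication for 335x335 matrices:

Strassen's algorithm requires power-of-2 dimensions. Pad 335x335 to 512x512 (next power of 2).

Standard algorithm: 335^3 = 37595375 multiplications
Strassen's algorithm: 7^(log2(512)) = 7^9 = 40353607 multiplications
Difference: 37595375 - 40353607 = -2758232 (Strassen uses MORE here due to padding overhead — for small or just-over-power-of-2 n, padding can outweigh the per-level savings)

Standard: 37595375 multiplications (335^3). Strassen: 40353607 multiplications (7^9, after padding to 512x512). Strassen reduces 8 recursive multiplications to 7 at each level.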